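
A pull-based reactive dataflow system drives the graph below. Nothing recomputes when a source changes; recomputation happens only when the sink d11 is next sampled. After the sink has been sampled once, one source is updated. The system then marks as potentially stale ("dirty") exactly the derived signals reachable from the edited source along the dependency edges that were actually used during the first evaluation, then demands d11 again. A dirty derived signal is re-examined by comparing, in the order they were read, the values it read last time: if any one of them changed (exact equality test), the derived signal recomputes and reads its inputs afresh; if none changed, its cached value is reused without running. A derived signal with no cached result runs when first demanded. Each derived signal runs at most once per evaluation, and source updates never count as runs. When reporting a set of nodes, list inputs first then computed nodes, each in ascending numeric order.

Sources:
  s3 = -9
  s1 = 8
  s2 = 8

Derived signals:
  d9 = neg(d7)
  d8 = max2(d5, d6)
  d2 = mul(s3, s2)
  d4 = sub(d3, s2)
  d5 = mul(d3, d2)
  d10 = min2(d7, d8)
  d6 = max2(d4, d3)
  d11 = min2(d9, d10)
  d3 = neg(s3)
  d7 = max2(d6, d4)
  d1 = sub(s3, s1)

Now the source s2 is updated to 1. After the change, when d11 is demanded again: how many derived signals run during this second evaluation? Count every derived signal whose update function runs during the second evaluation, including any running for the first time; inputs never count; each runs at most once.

Derived signals that run: d2, d4, d5, d6, d7, d8 — 6 in total.
Key observation: the cutoff stops propagation at d9 — its inputs' values are unchanged, so it reuses its cache.

First evaluation (everything demanded from the output):
  d2 = mul(-9, 8) = -72
  d3 = neg(-9) = 9
  d4 = sub(9, 8) = 1
  d5 = mul(9, -72) = -648
  d6 = max2(1, 9) = 9
  d7 = max2(9, 1) = 9
  d8 = max2(-648, 9) = 9
  d9 = neg(9) = -9
  d10 = min2(9, 9) = 9
  d11 = min2(-9, 9) = -9

Propagation after the edit:
  d2: runs — s2 8->1; result -9.
  d4: runs — s2 8->1; result 8.
  d5: runs — d2 -72->-9; result -81.
  d6: runs — d4 1->8; result 9 (same value as before).
  d7: runs — d4 1->8; result 9 (same value as before).
  d8: runs — d5 -648->-81; result 9 (same value as before).
  d9: checked — values it read are unchanged (d7 unchanged); reused cached -9 without running.
  d10: checked — values it read are unchanged (d7 unchanged, d8 unchanged); reused cached 9 without running.
  d11: checked — values it read are unchanged (d9 unchanged, d10 unchanged); reused cached -9 without running.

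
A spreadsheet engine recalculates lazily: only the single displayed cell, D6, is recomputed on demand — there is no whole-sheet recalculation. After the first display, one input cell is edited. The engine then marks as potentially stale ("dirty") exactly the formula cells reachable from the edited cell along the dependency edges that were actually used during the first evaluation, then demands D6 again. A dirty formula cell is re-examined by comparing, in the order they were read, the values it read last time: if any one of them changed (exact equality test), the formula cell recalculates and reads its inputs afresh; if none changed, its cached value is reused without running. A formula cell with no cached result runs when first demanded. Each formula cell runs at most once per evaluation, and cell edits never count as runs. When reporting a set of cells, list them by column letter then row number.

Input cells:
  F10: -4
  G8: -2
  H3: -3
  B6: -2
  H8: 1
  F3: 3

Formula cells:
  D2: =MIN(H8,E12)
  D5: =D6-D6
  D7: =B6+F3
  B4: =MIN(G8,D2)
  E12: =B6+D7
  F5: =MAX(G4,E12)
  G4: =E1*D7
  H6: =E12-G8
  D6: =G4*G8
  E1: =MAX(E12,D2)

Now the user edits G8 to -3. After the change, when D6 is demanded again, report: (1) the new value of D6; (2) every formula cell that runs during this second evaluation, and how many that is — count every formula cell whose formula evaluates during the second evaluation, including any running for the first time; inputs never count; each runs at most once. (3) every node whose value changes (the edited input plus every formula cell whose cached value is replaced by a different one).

New value of D6: 3.
Formula cells that run: D6 — 1 in total.
Values that change: D6, G8.

First evaluation (everything demanded from the output):
  D7 = -2 + 3 = 1
  E12 = -2 + 1 = -1
  D2 = MIN(1, -1) = -1
  E1 = MAX(-1, -1) = -1
  G4 = -1 * 1 = -1
  D6 = -1 * -2 = 2

Propagation after the edit:
  D6: runs — G8 -2->-3; result 3.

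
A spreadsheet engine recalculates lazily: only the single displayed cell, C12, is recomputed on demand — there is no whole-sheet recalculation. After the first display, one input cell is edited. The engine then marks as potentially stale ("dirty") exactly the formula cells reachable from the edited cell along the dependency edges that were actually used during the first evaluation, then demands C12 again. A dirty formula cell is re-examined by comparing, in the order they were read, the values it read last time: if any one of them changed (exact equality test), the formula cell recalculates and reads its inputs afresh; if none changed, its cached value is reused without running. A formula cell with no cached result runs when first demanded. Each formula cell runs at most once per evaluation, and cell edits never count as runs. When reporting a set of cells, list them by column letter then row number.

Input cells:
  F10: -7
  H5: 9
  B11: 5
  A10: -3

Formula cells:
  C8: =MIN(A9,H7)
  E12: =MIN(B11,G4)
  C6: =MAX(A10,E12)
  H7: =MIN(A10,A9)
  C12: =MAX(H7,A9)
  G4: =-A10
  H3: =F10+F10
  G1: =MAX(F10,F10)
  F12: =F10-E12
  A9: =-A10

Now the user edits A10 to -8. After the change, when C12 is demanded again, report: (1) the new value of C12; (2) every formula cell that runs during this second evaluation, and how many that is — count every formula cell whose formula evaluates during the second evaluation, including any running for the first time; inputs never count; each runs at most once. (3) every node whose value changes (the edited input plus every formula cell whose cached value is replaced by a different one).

New value of C12: 8.
Formula cells that run: A9, C12, H7 — 3 in total.
Values that change: A9, A10, C12, H7.

First evaluation (everything demanded from the output):
  A9 = -(-3) = 3
  H7 = MIN(-3, 3) = -3
  C12 = MAX(-3, 3) = 3

Propagation after the edit:
  A9: runs — A10 -3->-8; result 8.
  H7: runs — A10 -3->-8; A9 3->8; result -8.
  C12: runs — H7 -3->-8; A9 3->8; result 8.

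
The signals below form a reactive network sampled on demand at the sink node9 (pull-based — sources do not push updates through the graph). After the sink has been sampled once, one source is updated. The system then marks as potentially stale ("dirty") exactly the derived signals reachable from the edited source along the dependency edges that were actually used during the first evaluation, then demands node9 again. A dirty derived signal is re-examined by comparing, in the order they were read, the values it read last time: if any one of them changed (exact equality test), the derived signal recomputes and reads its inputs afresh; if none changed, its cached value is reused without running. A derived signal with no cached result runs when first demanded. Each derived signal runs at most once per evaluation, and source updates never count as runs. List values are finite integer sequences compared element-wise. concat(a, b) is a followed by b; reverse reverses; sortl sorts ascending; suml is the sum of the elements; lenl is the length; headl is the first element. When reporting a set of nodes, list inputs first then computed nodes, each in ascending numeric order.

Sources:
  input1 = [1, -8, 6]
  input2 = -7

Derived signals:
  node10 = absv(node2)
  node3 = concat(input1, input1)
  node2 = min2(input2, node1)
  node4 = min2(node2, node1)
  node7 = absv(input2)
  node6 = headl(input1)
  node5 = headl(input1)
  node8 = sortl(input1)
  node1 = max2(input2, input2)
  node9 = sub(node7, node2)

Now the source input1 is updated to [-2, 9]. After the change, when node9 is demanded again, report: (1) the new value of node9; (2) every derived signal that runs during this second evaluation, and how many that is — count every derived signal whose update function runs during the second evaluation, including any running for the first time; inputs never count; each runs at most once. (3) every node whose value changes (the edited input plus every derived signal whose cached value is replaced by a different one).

node9 now evaluates to 14.
Run set: none (0 run).
Changed values: input1.
The important point: nothing the output needs ever reads input1, so the edit is invisible to it.

Initial pass — values computed on the first demand:
  node1 = max2(-7, -7) = -7
  node2 = min2(-7, -7) = -7
  node7 = absv(-7) = 7
  node9 = sub(7, -7) = 14

Second demand — change propagation:
  no demanded computation ever read input1, so the edit dirties nothing and nothing runs.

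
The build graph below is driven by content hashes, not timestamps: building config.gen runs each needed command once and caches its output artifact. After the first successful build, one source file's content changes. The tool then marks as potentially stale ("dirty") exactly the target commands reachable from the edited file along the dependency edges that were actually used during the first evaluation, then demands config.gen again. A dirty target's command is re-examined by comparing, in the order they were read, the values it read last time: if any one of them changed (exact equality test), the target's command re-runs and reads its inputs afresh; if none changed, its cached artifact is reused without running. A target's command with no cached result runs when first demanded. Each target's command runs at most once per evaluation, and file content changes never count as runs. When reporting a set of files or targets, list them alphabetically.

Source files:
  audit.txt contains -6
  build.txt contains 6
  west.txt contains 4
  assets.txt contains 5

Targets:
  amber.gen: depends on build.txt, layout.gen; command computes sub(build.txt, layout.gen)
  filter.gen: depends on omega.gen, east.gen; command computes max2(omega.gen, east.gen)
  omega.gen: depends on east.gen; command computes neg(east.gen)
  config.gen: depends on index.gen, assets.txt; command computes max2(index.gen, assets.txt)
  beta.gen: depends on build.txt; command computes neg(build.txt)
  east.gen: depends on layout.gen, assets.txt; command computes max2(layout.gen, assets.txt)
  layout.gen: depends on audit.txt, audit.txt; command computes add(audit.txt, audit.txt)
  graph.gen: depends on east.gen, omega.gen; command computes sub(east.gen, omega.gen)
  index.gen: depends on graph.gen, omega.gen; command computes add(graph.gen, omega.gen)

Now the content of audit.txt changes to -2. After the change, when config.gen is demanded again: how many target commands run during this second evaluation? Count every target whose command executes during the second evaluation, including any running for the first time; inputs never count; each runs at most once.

Run set: east.gen, layout.gen (2 run).
The important point: east.gen recomputes to an identical value, and the output ends up unchanged.

Initial pass — values computed on the first demand:
  layout.gen = add(-6, -6) = -12
  east.gen = max2(-12, 5) = 5
  omega.gen = neg(5) = -5
  graph.gen = sub(5, -5) = 10
  index.gen = add(10, -5) = 5
  config.gen = max2(5, 5) = 5

Second demand — change propagation:
  layout.gen: re-runs because audit.txt -6->-2; audit.txt -6->-2; new result -4.
  east.gen: re-runs because layout.gen -12->-4; new result 5 (unchanged).
  omega.gen: re-examined; everything it read last time is the same (east.gen unchanged) — cache -5 kept, no run.
  graph.gen: re-examined; everything it read last time is the same (east.gen unchanged, omega.gen unchanged) — cache 10 kept, no run.
  index.gen: re-examined; everything it read last time is the same (graph.gen unchanged, omega.gen unchanged) — cache 5 kept, no run.
  config.gen: re-examined; everything it read last time is the same (index.gen unchanged, assets.txt unchanged) — cache 5 kept, no run.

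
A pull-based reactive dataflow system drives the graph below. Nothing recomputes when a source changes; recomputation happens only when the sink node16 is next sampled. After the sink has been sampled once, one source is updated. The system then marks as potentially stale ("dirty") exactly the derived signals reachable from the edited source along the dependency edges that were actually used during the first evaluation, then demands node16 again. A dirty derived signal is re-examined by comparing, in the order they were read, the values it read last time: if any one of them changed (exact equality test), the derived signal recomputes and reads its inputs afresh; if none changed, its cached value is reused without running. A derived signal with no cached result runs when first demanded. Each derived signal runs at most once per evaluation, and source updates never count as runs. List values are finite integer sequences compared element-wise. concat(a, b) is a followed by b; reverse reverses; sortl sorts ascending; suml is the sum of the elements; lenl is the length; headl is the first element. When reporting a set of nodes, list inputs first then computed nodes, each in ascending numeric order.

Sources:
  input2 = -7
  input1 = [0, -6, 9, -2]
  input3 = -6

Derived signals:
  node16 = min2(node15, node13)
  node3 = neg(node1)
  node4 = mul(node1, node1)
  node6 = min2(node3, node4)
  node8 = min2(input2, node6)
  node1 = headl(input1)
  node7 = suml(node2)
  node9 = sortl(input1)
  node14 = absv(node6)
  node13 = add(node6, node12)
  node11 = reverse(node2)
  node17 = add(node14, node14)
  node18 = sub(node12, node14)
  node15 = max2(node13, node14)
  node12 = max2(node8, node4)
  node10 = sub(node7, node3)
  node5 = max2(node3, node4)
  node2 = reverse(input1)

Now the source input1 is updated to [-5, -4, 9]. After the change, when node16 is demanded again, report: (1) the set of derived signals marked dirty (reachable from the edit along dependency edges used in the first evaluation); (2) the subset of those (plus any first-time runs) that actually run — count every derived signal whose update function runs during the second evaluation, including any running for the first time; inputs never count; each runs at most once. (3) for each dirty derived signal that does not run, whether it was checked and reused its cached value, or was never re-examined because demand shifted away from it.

First evaluation (everything demanded from the output):
  node1 = headl([0, -6, 9, -2]) = 0
  node3 = neg(0) = 0
  node4 = mul(0, 0) = 0
  node6 = min2(0, 0) = 0
  node8 = min2(-7, 0) = -7
  node12 = max2(-7, 0) = 0
  node13 = add(0, 0) = 0
  node14 = absv(0) = 0
  node15 = max2(0, 0) = 0
  node16 = min2(0, 0) = 0

Propagation after the edit:
  node1: runs — input1 [0, -6, 9, -2]->[-5, -4, 9]; result -5.
  node3: runs — node1 0->-5; result 5.
  node4: runs — node1 0->-5; node1 0->-5; result 25.
  node6: runs — node3 0->5; node4 0->25; result 5.
  node8: runs — node6 0->5; result -7 (same value as before).
  node12: runs — node4 0->25; result 25.
  node13: runs — node6 0->5; node12 0->25; result 30.
  node14: runs — node6 0->5; result 5.
  node15: runs — node13 0->30; node14 0->5; result 30.
  node16: runs — node15 0->30; node13 0->30; result 30.

Marked dirty: node1, node3, node4, node6, node8, node12, node13, node14, node15, node16.
Derived signals that run: node1, node3, node4, node6, node8, node12, node13, node14, node15, node16 — 10 in total.
Every dirty derived signal ran.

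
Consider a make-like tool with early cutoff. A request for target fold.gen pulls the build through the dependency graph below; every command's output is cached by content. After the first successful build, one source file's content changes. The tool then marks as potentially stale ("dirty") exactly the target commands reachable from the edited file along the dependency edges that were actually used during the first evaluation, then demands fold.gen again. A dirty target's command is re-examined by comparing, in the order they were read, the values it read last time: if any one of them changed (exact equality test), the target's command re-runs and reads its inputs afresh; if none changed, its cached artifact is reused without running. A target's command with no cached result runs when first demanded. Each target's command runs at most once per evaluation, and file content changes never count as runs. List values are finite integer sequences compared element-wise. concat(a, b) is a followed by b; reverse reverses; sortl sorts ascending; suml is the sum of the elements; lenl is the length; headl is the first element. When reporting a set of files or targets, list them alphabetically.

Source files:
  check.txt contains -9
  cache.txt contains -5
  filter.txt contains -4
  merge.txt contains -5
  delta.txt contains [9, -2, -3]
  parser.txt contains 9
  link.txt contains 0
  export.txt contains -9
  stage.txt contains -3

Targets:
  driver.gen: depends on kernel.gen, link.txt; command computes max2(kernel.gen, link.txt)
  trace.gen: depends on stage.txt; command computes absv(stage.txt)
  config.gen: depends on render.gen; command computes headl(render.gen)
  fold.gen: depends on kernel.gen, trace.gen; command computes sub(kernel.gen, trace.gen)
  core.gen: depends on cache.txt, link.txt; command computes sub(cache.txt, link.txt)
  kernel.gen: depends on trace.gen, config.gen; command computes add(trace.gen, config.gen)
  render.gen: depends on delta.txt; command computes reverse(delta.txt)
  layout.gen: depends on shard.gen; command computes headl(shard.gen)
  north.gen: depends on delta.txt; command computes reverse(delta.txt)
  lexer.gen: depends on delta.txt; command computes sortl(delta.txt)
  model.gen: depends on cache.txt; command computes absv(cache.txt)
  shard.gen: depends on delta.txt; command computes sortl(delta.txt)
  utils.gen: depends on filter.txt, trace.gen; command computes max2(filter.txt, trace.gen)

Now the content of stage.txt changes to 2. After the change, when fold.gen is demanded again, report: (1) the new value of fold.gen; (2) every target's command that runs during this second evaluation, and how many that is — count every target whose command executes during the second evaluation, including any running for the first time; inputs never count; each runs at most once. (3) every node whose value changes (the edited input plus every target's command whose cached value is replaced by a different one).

Demanding fold.gen again yields -3.
3 target commands run: fold.gen, kernel.gen, trace.gen.
The nodes whose values change: kernel.gen, stage.txt, trace.gen.

First demand of the output computes:
  render.gen = reverse([9, -2, -3]) = [-3, -2, 9]
  config.gen = headl([-3, -2, 9]) = -3
  trace.gen = absv(-3) = 3
  kernel.gen = add(3, -3) = 0
  fold.gen = sub(0, 3) = -3

After the edit, cleaning proceeds:
  trace.gen: a read changed (stage.txt -3->2) — executes, giving 2.
  kernel.gen: a read changed (trace.gen 3->2) — executes, giving -1.
  fold.gen: a read changed (kernel.gen 0->-1; trace.gen 3->2) — executes, giving -3 — identical to its old value.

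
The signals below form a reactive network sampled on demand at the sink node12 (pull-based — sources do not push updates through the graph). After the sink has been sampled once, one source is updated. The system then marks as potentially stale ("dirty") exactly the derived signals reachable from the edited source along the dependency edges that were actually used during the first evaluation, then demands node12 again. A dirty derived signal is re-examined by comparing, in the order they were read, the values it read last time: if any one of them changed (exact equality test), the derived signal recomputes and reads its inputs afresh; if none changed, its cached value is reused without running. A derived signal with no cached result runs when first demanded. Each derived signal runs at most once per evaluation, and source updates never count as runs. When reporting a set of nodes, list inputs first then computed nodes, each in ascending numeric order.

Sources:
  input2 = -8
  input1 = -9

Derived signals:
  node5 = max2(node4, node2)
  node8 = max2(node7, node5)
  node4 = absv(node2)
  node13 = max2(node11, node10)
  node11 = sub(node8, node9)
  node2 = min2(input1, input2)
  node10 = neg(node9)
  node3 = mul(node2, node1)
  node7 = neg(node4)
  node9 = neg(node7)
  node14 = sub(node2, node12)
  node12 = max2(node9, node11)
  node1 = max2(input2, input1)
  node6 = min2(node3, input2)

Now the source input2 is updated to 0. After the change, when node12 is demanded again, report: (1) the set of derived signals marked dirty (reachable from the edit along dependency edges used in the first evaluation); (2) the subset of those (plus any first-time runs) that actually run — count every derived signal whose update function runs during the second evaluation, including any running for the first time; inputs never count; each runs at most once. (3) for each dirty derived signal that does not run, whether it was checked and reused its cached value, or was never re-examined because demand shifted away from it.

Initial pass — values computed on the first demand:
  node2 = min2(-9, -8) = -9
  node4 = absv(-9) = 9
  node5 = max2(9, -9) = 9
  node7 = neg(9) = -9
  node8 = max2(-9, 9) = 9
  node9 = neg(-9) = 9
  node11 = sub(9, 9) = 0
  node12 = max2(9, 0) = 9

Second demand — change propagation:
  node2: re-runs because input2 -8->0; new result -9 (unchanged).
  node4: re-examined; everything it read last time is the same (node2 unchanged) — cache 9 kept, no run.
  node5: re-examined; everything it read last time is the same (node4 unchanged, node2 unchanged) — cache 9 kept, no run.
  node7: re-examined; everything it read last time is the same (node4 unchanged) — cache -9 kept, no run.
  node8: re-examined; everything it read last time is the same (node7 unchanged, node5 unchanged) — cache 9 kept, no run.
  node9: re-examined; everything it read last time is the same (node7 unchanged) — cache 9 kept, no run.
  node11: re-examined; everything it read last time is the same (node8 unchanged, node9 unchanged) — cache 0 kept, no run.
  node12: re-examined; everything it read last time is the same (node9 unchanged, node11 unchanged) — cache 9 kept, no run.

The important point: node2 recomputes to an identical value, and the output ends up unchanged.

Dirty set: node2, node4, node5, node7, node8, node9, node11, node12.
Run set: node2 (1 run).
Re-examined without running (cache reused): node4, node5, node7, node8, node9, node11, node12.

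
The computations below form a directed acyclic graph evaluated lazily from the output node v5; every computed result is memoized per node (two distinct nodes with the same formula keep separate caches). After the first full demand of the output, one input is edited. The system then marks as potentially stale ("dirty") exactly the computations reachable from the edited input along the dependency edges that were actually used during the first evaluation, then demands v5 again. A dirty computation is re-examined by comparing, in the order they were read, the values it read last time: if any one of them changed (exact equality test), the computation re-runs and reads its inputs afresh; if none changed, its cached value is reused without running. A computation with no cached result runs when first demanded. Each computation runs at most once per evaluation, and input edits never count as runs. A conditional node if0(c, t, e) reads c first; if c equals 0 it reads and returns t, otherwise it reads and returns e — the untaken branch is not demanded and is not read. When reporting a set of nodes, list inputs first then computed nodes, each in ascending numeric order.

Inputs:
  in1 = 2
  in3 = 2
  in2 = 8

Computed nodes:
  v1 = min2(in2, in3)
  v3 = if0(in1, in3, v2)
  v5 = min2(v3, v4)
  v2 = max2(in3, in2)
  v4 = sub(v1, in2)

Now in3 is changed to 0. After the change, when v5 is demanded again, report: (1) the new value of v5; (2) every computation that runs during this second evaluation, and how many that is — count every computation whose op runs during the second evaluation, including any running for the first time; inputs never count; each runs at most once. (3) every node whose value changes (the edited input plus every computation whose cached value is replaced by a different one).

Demanding v5 again yields -8.
4 computations run: v1, v2, v4, v5.
The nodes whose values change: in3, v1, v4, v5.
Note where the cutoff bites: v3 is checked, finds nothing changed, and keeps its cache.

First demand of the output computes:
  v1 = min2(8, 2) = 2
  v2 = max2(2, 8) = 8
  v3 = if0(in1=2 -> else branch v2) = 8
  v4 = sub(2, 8) = -6
  v5 = min2(8, -6) = -6

After the edit, cleaning proceeds:
  v1: a read changed (in3 2->0) — executes, giving 0.
  v2: a read changed (in3 2->0) — executes, giving 8 — identical to its old value.
  v3: dirty, but its reads are unchanged (in1 unchanged, v2 unchanged); cached 8 stands.
  v4: a read changed (v1 2->0) — executes, giving -8.
  v5: a read changed (v4 -6->-8) — executes, giving -8.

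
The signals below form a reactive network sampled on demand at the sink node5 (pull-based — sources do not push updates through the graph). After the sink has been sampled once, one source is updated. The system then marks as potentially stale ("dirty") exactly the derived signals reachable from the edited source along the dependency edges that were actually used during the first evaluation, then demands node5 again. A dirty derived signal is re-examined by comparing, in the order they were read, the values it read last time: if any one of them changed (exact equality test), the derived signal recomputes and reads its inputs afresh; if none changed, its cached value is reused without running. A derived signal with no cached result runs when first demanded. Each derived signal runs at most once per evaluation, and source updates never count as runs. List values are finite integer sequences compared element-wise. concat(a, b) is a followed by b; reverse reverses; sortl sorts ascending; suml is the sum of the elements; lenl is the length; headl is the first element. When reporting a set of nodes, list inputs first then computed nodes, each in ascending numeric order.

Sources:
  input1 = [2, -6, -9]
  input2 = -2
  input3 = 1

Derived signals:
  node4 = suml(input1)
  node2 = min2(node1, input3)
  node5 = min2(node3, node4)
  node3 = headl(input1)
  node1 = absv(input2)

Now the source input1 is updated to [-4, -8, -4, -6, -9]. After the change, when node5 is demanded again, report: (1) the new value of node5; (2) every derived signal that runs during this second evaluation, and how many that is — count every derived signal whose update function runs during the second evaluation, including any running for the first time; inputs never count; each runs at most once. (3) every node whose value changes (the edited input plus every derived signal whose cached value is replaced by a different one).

node5 now evaluates to -31.
Run set: node3, node4, node5 (3 run).
Changed values: input1, node3, node4, node5.

Initial pass — values computed on the first demand:
  node3 = headl([2, -6, -9]) = 2
  node4 = suml([2, -6, -9]) = -13
  node5 = min2(2, -13) = -13

Second demand — change propagation:
  node3: re-runs because input1 [2, -6, -9]->[-4, -8, -4, -6, -9]; new result -4.
  node4: re-runs because input1 [2, -6, -9]->[-4, -8, -4, -6, -9]; new result -31.
  node5: re-runs because node3 2->-4; node4 -13->-31; new result -31.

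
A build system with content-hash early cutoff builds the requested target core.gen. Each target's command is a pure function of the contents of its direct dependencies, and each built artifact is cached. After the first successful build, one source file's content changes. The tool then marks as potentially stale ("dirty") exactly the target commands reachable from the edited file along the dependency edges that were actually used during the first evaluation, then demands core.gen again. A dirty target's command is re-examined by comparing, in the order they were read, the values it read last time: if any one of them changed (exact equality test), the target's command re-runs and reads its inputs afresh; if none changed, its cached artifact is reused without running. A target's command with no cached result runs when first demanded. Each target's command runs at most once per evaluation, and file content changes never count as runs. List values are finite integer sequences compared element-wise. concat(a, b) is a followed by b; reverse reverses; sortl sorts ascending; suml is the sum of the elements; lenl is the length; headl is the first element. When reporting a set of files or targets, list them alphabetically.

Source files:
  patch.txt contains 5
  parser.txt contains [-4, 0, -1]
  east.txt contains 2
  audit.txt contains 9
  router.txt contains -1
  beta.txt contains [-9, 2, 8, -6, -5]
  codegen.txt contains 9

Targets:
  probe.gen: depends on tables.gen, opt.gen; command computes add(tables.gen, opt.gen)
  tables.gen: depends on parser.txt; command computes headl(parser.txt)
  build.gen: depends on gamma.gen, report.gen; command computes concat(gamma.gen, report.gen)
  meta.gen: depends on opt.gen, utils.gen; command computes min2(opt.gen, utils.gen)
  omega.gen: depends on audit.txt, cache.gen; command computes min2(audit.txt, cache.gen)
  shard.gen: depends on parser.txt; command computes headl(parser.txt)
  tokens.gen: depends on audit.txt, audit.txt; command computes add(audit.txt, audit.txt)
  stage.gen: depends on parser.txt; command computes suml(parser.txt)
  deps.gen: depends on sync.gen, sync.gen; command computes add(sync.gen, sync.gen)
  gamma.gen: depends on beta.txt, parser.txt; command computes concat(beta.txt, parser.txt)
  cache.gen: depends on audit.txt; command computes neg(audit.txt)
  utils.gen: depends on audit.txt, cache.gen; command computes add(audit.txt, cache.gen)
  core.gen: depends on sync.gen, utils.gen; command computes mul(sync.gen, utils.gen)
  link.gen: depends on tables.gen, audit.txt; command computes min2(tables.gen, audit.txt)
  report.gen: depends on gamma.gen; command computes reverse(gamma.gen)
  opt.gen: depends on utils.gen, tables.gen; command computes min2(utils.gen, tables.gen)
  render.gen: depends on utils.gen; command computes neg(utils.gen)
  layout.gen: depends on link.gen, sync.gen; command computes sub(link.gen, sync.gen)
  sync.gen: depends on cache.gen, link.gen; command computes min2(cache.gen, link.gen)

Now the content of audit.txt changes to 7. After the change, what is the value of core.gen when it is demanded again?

First evaluation (everything demanded from the output):
  cache.gen = neg(9) = -9
  tables.gen = headl([-4, 0, -1]) = -4
  link.gen = min2(-4, 9) = -4
  sync.gen = min2(-9, -4) = -9
  utils.gen = add(9, -9) = 0
  core.gen = mul(-9, 0) = 0

Propagation after the edit:
  cache.gen: runs — audit.txt 9->7; result -7.
  link.gen: runs — audit.txt 9->7; result -4 (same value as before).
  sync.gen: runs — cache.gen -9->-7; result -7.
  utils.gen: runs — audit.txt 9->7; cache.gen -9->-7; result 0 (same value as before).
  core.gen: runs — sync.gen -9->-7; result 0 (same value as before).

New value of core.gen: 0.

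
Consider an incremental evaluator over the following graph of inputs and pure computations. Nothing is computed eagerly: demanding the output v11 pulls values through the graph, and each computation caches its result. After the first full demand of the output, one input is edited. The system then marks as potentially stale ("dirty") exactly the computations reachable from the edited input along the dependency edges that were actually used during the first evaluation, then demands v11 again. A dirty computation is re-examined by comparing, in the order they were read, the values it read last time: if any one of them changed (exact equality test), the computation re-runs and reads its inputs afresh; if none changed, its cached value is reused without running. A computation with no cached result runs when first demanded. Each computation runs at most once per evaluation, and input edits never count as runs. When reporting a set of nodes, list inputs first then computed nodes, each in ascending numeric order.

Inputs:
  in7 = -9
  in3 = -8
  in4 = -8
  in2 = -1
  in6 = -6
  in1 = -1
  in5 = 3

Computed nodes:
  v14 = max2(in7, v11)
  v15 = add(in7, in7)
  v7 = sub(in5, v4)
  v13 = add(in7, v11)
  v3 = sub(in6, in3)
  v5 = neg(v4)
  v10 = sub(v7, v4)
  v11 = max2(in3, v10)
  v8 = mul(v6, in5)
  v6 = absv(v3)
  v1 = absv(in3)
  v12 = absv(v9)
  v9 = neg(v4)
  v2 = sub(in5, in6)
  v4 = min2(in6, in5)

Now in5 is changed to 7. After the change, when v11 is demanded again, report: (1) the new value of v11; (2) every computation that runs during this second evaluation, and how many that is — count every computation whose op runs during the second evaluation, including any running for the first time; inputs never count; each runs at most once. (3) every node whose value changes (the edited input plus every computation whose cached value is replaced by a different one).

Initial pass — values computed on the first demand:
  v4 = min2(-6, 3) = -6
  v7 = sub(3, -6) = 9
  v10 = sub(9, -6) = 15
  v11 = max2(-8, 15) = 15

Second demand — change propagation:
  v4: re-runs because in5 3->7; new result -6 (unchanged).
  v7: re-runs because in5 3->7; new result 13.
  v10: re-runs because v7 9->13; new result 19.
  v11: re-runs because v10 15->19; new result 19.

v11 now evaluates to 19.
Run set: v4, v7, v10, v11 (4 run).
Changed values: in5, v7, v10, v11.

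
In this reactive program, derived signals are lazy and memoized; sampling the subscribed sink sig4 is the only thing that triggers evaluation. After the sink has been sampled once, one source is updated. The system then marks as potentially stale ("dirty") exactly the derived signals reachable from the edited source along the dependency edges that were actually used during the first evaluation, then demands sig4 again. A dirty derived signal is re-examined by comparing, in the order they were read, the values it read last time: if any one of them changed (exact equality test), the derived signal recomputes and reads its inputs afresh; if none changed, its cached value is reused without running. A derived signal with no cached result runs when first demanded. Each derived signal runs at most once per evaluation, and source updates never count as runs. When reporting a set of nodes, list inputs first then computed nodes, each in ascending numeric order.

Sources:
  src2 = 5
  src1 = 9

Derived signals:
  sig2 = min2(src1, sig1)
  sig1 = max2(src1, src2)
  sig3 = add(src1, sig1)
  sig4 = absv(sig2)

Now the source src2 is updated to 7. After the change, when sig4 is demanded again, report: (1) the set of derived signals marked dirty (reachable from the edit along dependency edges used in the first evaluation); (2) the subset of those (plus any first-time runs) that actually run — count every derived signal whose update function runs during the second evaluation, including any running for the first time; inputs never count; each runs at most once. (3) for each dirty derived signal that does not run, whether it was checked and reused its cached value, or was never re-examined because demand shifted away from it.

First demand of the output computes:
  sig1 = max2(9, 5) = 9
  sig2 = min2(9, 9) = 9
  sig4 = absv(9) = 9

After the edit, cleaning proceeds:
  sig1: a read changed (src2 5->7) — executes, giving 9 — identical to its old value.
  sig2: dirty, but its reads are unchanged (src1 unchanged, sig1 unchanged); cached 9 stands.
  sig4: dirty, but its reads are unchanged (sig2 unchanged); cached 9 stands.

Note the absorption at sig1: it re-runs yet its value is the same, leaving the output's value untouched.

The edit dirties: sig1, sig2, sig4.
1 derived signals run: sig1.
Cache hits after checking: sig2, sig4.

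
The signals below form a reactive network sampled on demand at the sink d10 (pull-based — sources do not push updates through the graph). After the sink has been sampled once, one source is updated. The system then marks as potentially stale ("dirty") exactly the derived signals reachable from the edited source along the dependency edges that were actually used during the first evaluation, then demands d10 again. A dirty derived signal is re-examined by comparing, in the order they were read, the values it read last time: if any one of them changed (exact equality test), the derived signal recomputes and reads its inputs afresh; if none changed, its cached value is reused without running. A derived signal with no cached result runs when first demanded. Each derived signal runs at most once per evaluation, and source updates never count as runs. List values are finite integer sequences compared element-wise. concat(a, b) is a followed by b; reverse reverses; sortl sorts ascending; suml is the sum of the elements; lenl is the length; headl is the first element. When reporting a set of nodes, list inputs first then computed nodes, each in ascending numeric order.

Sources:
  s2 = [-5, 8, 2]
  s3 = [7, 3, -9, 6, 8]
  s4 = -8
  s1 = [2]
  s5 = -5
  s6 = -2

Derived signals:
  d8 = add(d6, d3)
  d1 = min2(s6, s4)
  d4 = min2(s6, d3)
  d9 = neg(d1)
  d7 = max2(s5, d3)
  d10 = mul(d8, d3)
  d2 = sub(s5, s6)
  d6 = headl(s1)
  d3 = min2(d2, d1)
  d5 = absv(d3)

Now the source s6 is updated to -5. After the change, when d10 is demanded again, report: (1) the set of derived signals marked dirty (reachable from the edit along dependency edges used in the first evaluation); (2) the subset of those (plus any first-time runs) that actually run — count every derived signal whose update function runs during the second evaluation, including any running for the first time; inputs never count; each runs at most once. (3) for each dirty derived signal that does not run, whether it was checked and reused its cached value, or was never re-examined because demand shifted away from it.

Dirty set: d1, d2, d3, d8, d10.
Run set: d1, d2, d3 (3 run).
Re-examined without running (cache reused): d8, d10.
The important point: at d8 every value read last time is unchanged, so the dirty flag clears without a run.

Initial pass — values computed on the first demand:
  d1 = min2(-2, -8) = -8
  d2 = sub(-5, -2) = -3
  d3 = min2(-3, -8) = -8
  d6 = headl([2]) = 2
  d8 = add(2, -8) = -6
  d10 = mul(-6, -8) = 48

Second demand — change propagation:
  d1: re-runs because s6 -2->-5; new result -8 (unchanged).
  d2: re-runs because s6 -2->-5; new result 0.
  d3: re-runs because d2 -3->0; new result -8 (unchanged).
  d8: re-examined; everything it read last time is the same (d6 unchanged, d3 unchanged) — cache -6 kept, no run.
  d10: re-examined; everything it read last time is the same (d8 unchanged, d3 unchanged) — cache 48 kept, no run.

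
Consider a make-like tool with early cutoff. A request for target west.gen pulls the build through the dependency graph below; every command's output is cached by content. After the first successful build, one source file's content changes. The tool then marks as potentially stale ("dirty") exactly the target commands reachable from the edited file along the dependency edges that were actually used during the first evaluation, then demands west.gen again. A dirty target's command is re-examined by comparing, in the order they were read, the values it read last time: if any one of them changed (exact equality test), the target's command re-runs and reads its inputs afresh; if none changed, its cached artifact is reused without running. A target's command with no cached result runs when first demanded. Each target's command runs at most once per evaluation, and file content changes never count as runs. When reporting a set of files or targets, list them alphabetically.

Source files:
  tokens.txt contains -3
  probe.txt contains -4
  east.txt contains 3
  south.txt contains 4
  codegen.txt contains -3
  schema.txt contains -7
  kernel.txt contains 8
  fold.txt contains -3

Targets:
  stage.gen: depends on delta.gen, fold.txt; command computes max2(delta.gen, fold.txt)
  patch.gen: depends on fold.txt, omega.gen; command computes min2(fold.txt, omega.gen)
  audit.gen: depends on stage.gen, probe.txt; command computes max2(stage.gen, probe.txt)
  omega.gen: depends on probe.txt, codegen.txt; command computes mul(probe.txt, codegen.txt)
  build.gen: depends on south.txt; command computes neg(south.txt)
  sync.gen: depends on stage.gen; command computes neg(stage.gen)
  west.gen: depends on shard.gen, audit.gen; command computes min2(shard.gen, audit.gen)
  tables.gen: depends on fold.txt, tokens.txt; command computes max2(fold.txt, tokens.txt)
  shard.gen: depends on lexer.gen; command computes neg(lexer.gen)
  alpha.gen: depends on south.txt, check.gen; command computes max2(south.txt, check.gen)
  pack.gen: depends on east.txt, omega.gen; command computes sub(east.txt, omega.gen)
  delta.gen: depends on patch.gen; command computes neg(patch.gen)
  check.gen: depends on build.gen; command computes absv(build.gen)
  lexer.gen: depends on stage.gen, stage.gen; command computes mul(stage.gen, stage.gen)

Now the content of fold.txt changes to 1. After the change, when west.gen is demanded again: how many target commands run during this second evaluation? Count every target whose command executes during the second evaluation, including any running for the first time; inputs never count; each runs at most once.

First demand of the output computes:
  omega.gen = mul(-4, -3) = 12
  patch.gen = min2(-3, 12) = -3
  delta.gen = neg(-3) = 3
  stage.gen = max2(3, -3) = 3
  audit.gen = max2(3, -4) = 3
  lexer.gen = mul(3, 3) = 9
  shard.gen = neg(9) = -9
  west.gen = min2(-9, 3) = -9

After the edit, cleaning proceeds:
  patch.gen: a read changed (fold.txt -3->1) — executes, giving 1.
  delta.gen: a read changed (patch.gen -3->1) — executes, giving -1.
  stage.gen: a read changed (delta.gen 3->-1; fold.txt -3->1) — executes, giving 1.
  audit.gen: a read changed (stage.gen 3->1) — executes, giving 1.
  lexer.gen: a read changed (stage.gen 3->1; stage.gen 3->1) — executes, giving 1.
  shard.gen: a read changed (lexer.gen 9->1) — executes, giving -1.
  west.gen: a read changed (shard.gen -9->-1; audit.gen 3->1) — executes, giving -1.

7 target commands run: audit.gen, delta.gen, lexer.gen, patch.gen, shard.gen, stage.gen, west.gen.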